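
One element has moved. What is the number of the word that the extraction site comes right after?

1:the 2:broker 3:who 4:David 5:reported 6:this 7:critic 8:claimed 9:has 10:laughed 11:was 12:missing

8

The displaced element is "the broker" (word 2).
It is linked across 2 clause boundaries (Ø → Ø).
It functions as the subject of "laughed", so the gap sits immediately after word 8 ("claimed").
Base order: David reported this critic claimed the broker has laughed.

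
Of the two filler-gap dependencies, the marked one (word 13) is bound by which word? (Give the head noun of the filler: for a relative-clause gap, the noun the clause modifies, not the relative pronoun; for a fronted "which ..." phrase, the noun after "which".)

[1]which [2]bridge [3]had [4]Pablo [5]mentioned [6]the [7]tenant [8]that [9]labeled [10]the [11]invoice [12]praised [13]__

The marked gap is the direct object of "praised".
Its filler is the fronted wh-phrase "which bridge", at word 2.
(The other dependency links word 7 to a gap after word 8.)

2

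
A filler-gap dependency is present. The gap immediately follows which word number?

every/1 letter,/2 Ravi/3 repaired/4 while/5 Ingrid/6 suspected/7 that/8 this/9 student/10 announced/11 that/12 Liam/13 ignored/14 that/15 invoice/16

The displaced element is "every letter" (word 2).
It functions as the direct object of "repaired", so the gap sits immediately after word 4 ("repaired").
Base order: Ravi repaired every letter while Ingrid suspected that this student announced that Liam ignored that invoice.

4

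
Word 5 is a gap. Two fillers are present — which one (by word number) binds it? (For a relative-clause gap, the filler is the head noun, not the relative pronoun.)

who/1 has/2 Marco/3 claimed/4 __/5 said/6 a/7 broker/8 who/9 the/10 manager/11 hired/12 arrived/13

The marked gap is the subject of "said".
Its filler is the fronted wh-phrase "who", at word 1.
(The other dependency links word 8 to a gap after word 12.)

1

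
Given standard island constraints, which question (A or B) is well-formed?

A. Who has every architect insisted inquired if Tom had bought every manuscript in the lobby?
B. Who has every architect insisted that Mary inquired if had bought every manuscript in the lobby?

In B, the wh-phrase is extracted from inside a wh-island (introduced by "if"), which blocks movement.
In A, the extraction path crosses only that-complement boundaries, which are transparent.
So A is grammatical.

A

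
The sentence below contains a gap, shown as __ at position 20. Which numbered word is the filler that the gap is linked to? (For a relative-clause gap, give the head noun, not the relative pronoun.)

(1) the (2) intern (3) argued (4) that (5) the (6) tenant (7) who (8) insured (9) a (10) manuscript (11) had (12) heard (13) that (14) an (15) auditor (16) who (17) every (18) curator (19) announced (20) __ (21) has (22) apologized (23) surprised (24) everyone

The gap at 20 is the subject of "apologized", inside a relative clause.
The relative pronoun is "who" (word 16); it is bound by the head noun immediately before it.
Its filler is the head noun "auditor", at word 15.

15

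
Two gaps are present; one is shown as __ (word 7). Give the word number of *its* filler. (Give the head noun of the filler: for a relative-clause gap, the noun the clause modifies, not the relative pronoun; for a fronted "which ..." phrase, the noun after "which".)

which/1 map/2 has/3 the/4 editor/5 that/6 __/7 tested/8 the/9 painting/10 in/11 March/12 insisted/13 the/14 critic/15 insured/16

The marked gap is inside the relative clause, the subject of "tested".
Its filler is the head noun "editor" (via "that"), at word 5.
(The other dependency links word 2 to a gap after word 16.)

5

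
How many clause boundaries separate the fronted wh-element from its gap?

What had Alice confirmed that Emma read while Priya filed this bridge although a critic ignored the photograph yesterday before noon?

"what" is extracted from the object of "read".
Boundaries crossed, outermost first: [that] — 1 in total.

1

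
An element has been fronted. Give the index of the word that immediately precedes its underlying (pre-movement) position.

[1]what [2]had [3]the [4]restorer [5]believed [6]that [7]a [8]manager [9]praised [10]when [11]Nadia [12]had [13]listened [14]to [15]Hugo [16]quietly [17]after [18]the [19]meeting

The displaced element is "what" (word 1).
It is linked across 1 clause boundary (that).
It functions as the direct object of "praised", so the gap sits immediately after word 9 ("praised").
Base order: The restorer had believed that a manager praised what when Nadia had listened to Hugo quietly after the meeting.

9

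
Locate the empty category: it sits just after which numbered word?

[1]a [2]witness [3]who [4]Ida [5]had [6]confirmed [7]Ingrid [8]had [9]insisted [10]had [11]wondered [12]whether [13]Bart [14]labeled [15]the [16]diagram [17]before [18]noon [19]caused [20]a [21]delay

The displaced element is "a witness" (word 2).
It is linked across 2 clause boundaries (Ø → Ø).
It functions as the subject of "wondered", so the gap sits immediately after word 9 ("insisted").
Base order: Ida had confirmed Ingrid had insisted that a witness had wondered whether Bart labeled the diagram before noon.

9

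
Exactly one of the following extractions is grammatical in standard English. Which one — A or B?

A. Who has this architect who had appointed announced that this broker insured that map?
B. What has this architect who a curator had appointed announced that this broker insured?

In A, the wh-phrase is extracted from inside a complex-NP island (relative clause) (introduced by "who"), which blocks movement.
In B, the extraction path crosses only that-complement boundaries, which are transparent.
So B is grammatical.

B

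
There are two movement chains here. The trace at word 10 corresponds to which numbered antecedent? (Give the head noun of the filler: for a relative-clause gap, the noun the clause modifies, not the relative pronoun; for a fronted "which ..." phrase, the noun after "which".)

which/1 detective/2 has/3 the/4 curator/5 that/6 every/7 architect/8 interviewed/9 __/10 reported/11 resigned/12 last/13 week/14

The marked gap is inside the relative clause, the direct object of "interviewed".
Its filler is the head noun "curator" (via "that"), at word 5.
(The other dependency links word 2 to a gap after word 11.)

5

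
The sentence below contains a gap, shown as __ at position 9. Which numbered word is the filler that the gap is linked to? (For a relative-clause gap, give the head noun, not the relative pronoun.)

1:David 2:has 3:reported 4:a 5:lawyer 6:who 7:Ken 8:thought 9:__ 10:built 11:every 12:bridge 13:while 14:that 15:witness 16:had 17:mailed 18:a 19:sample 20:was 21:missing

5

The gap at 9 is the subject of "built", inside a relative clause.
The relative pronoun is "who" (word 6); it is bound by the head noun immediately before it.
Its filler is the head noun "lawyer", at word 5.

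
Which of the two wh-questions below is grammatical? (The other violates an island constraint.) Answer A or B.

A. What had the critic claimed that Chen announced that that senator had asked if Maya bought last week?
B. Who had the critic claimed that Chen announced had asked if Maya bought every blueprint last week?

B

In A, the wh-phrase is extracted from inside a wh-island (introduced by "if"), which blocks movement.
In B, the extraction path crosses only that-complement boundaries, which are transparent.
So B is grammatical.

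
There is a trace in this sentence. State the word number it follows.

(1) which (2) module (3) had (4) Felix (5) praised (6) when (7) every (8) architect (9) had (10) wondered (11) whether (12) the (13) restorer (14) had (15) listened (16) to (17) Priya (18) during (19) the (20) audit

The displaced element is "which module" (word 2).
It functions as the direct object of "praised", so the gap sits immediately after word 5 ("praised").
Base order: Felix had praised which module when every architect had wondered whether the restorer had listened to Priya during the audit.

5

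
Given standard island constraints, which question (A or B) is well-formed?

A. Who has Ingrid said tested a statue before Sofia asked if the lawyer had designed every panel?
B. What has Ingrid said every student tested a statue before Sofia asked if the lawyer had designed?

A

In B, the wh-phrase is extracted from inside an adjunct island (introduced by "before"), which blocks movement.
In A, the extraction path crosses only that-complement boundaries, which are transparent.
So A is grammatical.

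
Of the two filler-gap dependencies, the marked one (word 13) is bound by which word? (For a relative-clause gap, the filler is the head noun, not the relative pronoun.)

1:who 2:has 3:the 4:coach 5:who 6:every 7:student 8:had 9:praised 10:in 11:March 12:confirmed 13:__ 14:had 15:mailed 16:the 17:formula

1

The marked gap is the subject of "mailed".
Its filler is the fronted wh-phrase "who", at word 1.
(The other dependency links word 4 to a gap after word 9.)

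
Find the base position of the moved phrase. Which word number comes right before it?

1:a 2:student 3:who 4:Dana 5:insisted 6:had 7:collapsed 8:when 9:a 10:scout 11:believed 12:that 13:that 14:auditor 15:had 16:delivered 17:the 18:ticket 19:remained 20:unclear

5

The displaced element is "a student" (word 2).
It is linked across 1 clause boundary (Ø).
It functions as the subject of "collapsed", so the gap sits immediately after word 5 ("insisted").
Base order: Dana insisted that a student had collapsed when a scout believed that that auditor had delivered the ticket.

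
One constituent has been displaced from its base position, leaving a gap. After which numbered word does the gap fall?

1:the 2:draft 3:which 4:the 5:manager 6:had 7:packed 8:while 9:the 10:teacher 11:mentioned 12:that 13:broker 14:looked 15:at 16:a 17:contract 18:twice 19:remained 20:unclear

The displaced element is "the draft" (word 2).
It functions as the direct object of "packed", so the gap sits immediately after word 7 ("packed").
Base order: The manager had packed the draft while the teacher mentioned that broker looked at a contract twice.

7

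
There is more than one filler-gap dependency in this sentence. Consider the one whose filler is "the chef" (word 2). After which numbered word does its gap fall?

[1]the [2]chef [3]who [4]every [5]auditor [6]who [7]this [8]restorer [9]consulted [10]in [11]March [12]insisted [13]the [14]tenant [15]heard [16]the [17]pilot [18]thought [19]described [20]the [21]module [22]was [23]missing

The displaced element is "the chef" (word 2).
It is linked across 3 clause boundaries (Ø → Ø → Ø).
It functions as the subject of "described", so the gap sits immediately after word 18 ("thought").
Base order: Every auditor who this restorer consulted in March insisted the tenant heard the pilot thought the chef described the module.

18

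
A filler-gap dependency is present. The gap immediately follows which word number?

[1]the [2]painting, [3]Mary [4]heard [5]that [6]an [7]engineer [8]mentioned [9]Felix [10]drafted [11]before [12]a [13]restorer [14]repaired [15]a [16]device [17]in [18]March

The displaced element is "the painting" (word 2).
It is linked across 2 clause boundaries (that → Ø).
It functions as the direct object of "drafted", so the gap sits immediately after word 10 ("drafted").
Base order: Mary heard that an engineer mentioned Felix drafted the painting before a restorer repaired a device in March.

10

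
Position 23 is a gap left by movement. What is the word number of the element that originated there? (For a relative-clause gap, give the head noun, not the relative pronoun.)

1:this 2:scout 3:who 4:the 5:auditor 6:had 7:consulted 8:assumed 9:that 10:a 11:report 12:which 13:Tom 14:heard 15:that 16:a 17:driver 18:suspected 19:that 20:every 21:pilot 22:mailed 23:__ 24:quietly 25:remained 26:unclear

11

The gap at 23 is the object of "mailed", inside a relative clause.
The relative pronoun is "which" (word 12); it is bound by the head noun immediately before it.
Its filler is the head noun "report", at word 11.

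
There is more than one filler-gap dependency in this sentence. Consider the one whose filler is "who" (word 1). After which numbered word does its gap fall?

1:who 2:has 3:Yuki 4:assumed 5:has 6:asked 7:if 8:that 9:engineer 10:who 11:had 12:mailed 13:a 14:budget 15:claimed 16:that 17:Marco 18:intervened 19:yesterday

4

The displaced element is "who" (word 1).
It is linked across 1 clause boundary (Ø).
It functions as the subject of "asked", so the gap sits immediately after word 4 ("assumed").
Base order: Yuki has assumed that who has asked if that engineer who had mailed a budget claimed that Marco intervened yesterday.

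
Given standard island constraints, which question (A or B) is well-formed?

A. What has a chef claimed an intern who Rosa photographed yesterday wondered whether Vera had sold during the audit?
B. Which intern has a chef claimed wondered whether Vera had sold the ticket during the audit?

In A, the wh-phrase is extracted from inside a wh-island (introduced by "whether"), which blocks movement.
In B, the extraction path crosses only that-complement boundaries, which are transparent.
So B is grammatical.

B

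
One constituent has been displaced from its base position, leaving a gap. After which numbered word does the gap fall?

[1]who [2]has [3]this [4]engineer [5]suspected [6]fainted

The displaced element is "who" (word 1).
It is linked across 1 clause boundary (Ø).
It functions as the subject of "fainted", so the gap sits immediately after word 5 ("suspected").
Base order: This engineer has suspected who fainted.

5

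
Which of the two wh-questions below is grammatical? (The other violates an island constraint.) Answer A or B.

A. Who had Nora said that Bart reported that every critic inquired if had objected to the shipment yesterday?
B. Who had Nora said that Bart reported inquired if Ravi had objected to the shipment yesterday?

B

In A, the wh-phrase is extracted from inside a wh-island (introduced by "if"), which blocks movement.
In B, the extraction path crosses only that-complement boundaries, which are transparent.
So B is grammatical.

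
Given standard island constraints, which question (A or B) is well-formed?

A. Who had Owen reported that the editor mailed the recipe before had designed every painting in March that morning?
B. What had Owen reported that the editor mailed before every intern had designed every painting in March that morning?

In A, the wh-phrase is extracted from inside an adjunct island (introduced by "before"), which blocks movement.
In B, the extraction path crosses only that-complement boundaries, which are transparent.
So B is grammatical.

B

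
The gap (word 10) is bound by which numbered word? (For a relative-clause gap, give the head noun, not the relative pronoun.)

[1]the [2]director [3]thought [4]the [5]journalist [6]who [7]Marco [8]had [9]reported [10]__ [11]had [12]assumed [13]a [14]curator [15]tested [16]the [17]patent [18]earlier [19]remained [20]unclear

The gap at 10 is the subject of "assumed", inside a relative clause.
The relative pronoun is "who" (word 6); it is bound by the head noun immediately before it.
Its filler is the head noun "journalist", at word 5.

5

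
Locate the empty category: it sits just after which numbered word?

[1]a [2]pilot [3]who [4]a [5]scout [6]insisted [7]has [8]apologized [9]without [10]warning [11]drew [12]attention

The displaced element is "a pilot" (word 2).
It is linked across 1 clause boundary (Ø).
It functions as the subject of "apologized", so the gap sits immediately after word 6 ("insisted").
Base order: A scout insisted that a pilot has apologized without warning.

6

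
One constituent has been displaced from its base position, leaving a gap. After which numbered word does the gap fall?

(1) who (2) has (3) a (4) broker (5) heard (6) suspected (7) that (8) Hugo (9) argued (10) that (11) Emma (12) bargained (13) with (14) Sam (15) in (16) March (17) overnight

The displaced element is "who" (word 1).
It is linked across 1 clause boundary (Ø).
It functions as the subject of "suspected", so the gap sits immediately after word 5 ("heard").
Base order: A broker has heard that who suspected that Hugo argued that Emma bargained with Sam in March overnight.

5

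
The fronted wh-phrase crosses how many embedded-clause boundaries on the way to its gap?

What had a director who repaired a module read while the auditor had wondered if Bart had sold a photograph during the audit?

0

"what" originates inside the matrix clause — no clause boundary is crossed.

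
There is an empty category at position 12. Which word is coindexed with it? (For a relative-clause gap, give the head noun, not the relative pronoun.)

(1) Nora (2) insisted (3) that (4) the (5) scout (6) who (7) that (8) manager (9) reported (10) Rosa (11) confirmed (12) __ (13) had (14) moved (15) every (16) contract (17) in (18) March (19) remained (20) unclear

5

The gap at 12 is the subject of "moved", inside a relative clause.
The relative pronoun is "who" (word 6); it is bound by the head noun immediately before it.
Its filler is the head noun "scout", at word 5.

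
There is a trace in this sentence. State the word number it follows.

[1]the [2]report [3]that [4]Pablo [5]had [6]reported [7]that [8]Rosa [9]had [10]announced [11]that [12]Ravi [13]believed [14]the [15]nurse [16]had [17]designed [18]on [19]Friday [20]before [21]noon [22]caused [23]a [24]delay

17

The displaced element is "the report" (word 2).
It is linked across 3 clause boundaries (that → that → Ø).
It functions as the direct object of "designed", so the gap sits immediately after word 17 ("designed").
Base order: Pablo had reported that Rosa had announced that Ravi believed the nurse had designed the report on Friday before noon.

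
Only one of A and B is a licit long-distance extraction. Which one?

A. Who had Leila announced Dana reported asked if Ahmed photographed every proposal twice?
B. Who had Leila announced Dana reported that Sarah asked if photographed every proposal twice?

A

In B, the wh-phrase is extracted from inside a wh-island (introduced by "if"), which blocks movement.
In A, the extraction path crosses only that-complement boundaries, which are transparent.
So A is grammatical.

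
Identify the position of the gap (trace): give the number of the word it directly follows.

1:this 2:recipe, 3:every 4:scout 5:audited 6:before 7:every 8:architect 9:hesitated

5

The displaced element is "this recipe" (word 2).
It functions as the direct object of "audited", so the gap sits immediately after word 5 ("audited").
Base order: Every scout audited this recipe before every architect hesitated.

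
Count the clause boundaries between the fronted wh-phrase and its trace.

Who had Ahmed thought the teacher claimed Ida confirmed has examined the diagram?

"who" is extracted from the subject of "examined".
Boundaries crossed, outermost first: [Ø], [Ø], [Ø] — 3 in total.

3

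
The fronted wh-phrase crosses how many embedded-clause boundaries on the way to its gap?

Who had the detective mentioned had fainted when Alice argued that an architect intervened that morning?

"who" is extracted from the subject of "fainted".
Boundaries crossed, outermost first: [Ø] — 1 in total.

1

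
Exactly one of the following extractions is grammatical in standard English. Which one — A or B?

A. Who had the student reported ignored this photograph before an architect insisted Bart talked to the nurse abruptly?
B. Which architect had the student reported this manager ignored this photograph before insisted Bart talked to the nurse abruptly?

In B, the wh-phrase is extracted from inside an adjunct island (introduced by "before"), which blocks movement.
In A, the extraction path crosses only that-complement boundaries, which are transparent.
So A is grammatical.

A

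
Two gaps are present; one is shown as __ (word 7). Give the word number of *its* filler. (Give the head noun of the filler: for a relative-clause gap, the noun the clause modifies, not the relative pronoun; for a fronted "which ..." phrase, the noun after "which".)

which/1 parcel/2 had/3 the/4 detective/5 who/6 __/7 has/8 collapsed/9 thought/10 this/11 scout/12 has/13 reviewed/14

5

The marked gap is inside the relative clause, the subject of "collapsed".
Its filler is the head noun "detective" (via "who"), at word 5.
(The other dependency links word 2 to a gap after word 14.)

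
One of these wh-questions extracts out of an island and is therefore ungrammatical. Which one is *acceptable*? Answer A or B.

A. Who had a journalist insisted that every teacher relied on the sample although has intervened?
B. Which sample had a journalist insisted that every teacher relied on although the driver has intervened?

In A, the wh-phrase is extracted from inside an adjunct island (introduced by "although"), which blocks movement.
In B, the extraction path crosses only that-complement boundaries, which are transparent.
So B is grammatical.

B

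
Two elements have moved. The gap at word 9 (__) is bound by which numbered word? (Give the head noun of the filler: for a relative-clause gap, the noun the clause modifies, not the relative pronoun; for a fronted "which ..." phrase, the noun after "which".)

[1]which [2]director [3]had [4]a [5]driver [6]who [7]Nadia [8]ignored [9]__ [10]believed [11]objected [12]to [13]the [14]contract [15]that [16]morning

5

The marked gap is inside the relative clause, the direct object of "ignored".
Its filler is the head noun "driver" (via "who"), at word 5.
(The other dependency links word 2 to a gap after word 10.)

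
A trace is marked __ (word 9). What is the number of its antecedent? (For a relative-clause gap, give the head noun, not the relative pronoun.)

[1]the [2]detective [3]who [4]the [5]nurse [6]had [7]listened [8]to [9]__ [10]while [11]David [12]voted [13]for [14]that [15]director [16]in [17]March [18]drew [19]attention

2

The gap at 9 is the prepositional object of "listened", inside a relative clause.
The relative pronoun is "who" (word 3); it is bound by the head noun immediately before it.
Its filler is the head noun "detective", at word 2.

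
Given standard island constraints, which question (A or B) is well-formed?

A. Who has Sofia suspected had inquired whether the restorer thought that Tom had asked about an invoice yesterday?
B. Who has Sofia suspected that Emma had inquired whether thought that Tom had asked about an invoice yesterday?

In B, the wh-phrase is extracted from inside a wh-island (introduced by "whether"), which blocks movement.
In A, the extraction path crosses only that-complement boundaries, which are transparent.
So A is grammatical.

A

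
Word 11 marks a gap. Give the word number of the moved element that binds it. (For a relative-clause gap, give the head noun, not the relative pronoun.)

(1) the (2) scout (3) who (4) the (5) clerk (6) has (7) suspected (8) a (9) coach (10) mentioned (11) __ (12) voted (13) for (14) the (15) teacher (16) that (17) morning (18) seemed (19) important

The gap at 11 is the subject of "voted", inside a relative clause.
The relative pronoun is "who" (word 3); it is bound by the head noun immediately before it.
Its filler is the head noun "scout", at word 2.

2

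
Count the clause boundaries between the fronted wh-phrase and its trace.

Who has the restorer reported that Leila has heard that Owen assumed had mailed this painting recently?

3

"who" is extracted from the subject of "mailed".
Boundaries crossed, outermost first: [that], [that], [Ø] — 3 in total.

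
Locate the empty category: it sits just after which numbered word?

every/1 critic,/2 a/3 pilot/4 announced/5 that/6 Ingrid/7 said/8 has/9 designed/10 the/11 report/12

8

The displaced element is "every critic" (word 2).
It is linked across 2 clause boundaries (that → Ø).
It functions as the subject of "designed", so the gap sits immediately after word 8 ("said").
Base order: A pilot announced that Ingrid said that every critic has designed the report.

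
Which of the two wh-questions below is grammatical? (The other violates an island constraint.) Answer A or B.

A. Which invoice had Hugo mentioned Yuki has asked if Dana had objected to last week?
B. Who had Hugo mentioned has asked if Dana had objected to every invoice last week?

In A, the wh-phrase is extracted from inside a wh-island (introduced by "if"), which blocks movement.
In B, the extraction path crosses only that-complement boundaries, which are transparent.
So B is grammatical.

B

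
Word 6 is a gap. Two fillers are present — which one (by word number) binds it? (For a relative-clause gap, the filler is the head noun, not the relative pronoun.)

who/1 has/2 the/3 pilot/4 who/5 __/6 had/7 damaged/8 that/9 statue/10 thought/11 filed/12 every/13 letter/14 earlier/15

4

The marked gap is inside the relative clause, the subject of "damaged".
Its filler is the head noun "pilot" (via "who"), at word 4.
(The other dependency links word 1 to a gap after word 11.)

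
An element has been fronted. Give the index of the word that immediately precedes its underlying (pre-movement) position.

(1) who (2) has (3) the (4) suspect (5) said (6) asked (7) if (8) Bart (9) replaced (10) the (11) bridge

The displaced element is "who" (word 1).
It is linked across 1 clause boundary (Ø).
It functions as the subject of "asked", so the gap sits immediately after word 5 ("said").
Base order: The suspect has said who asked if Bart replaced the bridge.

5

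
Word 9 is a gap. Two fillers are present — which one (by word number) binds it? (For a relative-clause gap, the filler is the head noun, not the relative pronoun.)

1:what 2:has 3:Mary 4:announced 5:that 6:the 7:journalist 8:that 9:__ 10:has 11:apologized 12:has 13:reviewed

The marked gap is inside the relative clause, the subject of "apologized".
Its filler is the head noun "journalist" (via "that"), at word 7.
(The other dependency links word 1 to a gap after word 13.)

7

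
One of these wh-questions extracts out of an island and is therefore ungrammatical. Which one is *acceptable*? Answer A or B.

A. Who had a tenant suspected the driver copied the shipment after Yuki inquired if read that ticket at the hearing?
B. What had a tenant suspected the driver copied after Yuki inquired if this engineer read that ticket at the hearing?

In A, the wh-phrase is extracted from inside an adjunct island (introduced by "after"), which blocks movement.
In B, the extraction path crosses only that-complement boundaries, which are transparent.
So B is grammatical.

B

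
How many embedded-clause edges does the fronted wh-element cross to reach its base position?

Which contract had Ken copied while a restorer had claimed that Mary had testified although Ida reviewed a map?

"which contract" originates inside the matrix clause — no clause boundary is crossed.

0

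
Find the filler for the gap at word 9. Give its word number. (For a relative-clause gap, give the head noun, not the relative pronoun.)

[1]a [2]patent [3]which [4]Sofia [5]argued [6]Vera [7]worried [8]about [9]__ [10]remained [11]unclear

2

The gap at 9 is the prepositional object of "worried", inside a relative clause.
The relative pronoun is "which" (word 3); it is bound by the head noun immediately before it.
Its filler is the head noun "patent", at word 2.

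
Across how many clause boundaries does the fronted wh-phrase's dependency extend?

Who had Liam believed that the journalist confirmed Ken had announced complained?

"who" is extracted from the subject of "complained".
Boundaries crossed, outermost first: [that], [Ø], [Ø] — 3 in total.

3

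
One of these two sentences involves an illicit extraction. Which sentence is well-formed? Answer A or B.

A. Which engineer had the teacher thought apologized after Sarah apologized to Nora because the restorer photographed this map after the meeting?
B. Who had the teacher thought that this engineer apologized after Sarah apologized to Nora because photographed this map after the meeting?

In B, the wh-phrase is extracted from inside an adjunct island (introduced by "after"), which blocks movement.
In A, the extraction path crosses only that-complement boundaries, which are transparent.
So A is grammatical.

A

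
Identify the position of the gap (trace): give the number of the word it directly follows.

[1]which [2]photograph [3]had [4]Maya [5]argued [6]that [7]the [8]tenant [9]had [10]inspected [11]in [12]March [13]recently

10

The displaced element is "which photograph" (word 2).
It is linked across 1 clause boundary (that).
It functions as the direct object of "inspected", so the gap sits immediately after word 10 ("inspected").
Base order: Maya had argued that the tenant had inspected which photograph in March recently.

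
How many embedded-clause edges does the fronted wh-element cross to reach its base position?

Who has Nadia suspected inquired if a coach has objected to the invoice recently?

"who" is extracted from the subject of "inquired".
Boundaries crossed, outermost first: [Ø] — 1 in total.

1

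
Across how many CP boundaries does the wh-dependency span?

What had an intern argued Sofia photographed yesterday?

1

"what" is extracted from the object of "photographed".
Boundaries crossed, outermost first: [Ø] — 1 in total.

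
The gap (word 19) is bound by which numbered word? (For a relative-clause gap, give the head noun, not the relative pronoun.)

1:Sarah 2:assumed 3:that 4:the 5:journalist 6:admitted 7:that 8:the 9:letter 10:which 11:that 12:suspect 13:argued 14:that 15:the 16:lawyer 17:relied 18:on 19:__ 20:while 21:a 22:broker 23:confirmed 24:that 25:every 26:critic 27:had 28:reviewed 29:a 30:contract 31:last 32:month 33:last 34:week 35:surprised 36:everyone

The gap at 19 is the prepositional object of "relied", inside a relative clause.
The relative pronoun is "which" (word 10); it is bound by the head noun immediately before it.
Its filler is the head noun "letter", at word 9.

9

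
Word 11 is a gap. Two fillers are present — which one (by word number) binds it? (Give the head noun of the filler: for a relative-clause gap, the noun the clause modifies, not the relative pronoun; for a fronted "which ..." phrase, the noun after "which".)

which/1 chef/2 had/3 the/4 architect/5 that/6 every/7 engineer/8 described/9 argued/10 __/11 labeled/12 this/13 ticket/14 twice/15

The marked gap is the subject of "labeled".
Its filler is the fronted wh-phrase "which chef", at word 2.
(The other dependency links word 5 to a gap after word 9.)

2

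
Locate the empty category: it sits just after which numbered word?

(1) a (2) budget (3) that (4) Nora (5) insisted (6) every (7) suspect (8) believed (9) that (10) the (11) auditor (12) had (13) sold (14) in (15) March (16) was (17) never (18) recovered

The displaced element is "a budget" (word 2).
It is linked across 2 clause boundaries (Ø → that).
It functions as the direct object of "sold", so the gap sits immediately after word 13 ("sold").
Base order: Nora insisted every suspect believed that the auditor had sold a budget in March.

13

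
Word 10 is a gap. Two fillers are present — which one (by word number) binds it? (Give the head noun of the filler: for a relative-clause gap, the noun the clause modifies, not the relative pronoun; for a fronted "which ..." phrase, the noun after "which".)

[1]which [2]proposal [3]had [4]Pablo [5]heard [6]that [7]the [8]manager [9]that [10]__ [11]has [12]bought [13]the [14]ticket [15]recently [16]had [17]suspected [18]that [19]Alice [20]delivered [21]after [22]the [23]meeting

The marked gap is inside the relative clause, the subject of "bought".
Its filler is the head noun "manager" (via "that"), at word 8.
(The other dependency links word 2 to a gap after word 20.)

8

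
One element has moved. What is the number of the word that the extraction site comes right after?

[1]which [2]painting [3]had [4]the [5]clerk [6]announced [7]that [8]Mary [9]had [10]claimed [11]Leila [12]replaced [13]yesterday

The displaced element is "which painting" (word 2).
It is linked across 2 clause boundaries (that → Ø).
It functions as the direct object of "replaced", so the gap sits immediately after word 12 ("replaced").
Base order: The clerk had announced that Mary had claimed Leila replaced which painting yesterday.

12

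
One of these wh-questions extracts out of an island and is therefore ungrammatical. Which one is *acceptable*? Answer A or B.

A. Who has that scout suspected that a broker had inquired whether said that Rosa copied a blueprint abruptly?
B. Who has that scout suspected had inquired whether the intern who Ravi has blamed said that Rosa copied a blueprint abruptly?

B

In A, the wh-phrase is extracted from inside a wh-island (introduced by "whether"), which blocks movement.
In B, the extraction path crosses only that-complement boundaries, which are transparent.
So B is grammatical.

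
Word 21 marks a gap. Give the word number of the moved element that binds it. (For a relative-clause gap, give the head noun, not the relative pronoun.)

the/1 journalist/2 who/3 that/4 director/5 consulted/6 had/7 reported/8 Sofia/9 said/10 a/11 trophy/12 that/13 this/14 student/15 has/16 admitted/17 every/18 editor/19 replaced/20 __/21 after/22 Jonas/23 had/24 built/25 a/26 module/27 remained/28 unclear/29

12

The gap at 21 is the object of "replaced", inside a relative clause.
The relative pronoun is "that" (word 13); it is bound by the head noun immediately before it.
Its filler is the head noun "trophy", at word 12.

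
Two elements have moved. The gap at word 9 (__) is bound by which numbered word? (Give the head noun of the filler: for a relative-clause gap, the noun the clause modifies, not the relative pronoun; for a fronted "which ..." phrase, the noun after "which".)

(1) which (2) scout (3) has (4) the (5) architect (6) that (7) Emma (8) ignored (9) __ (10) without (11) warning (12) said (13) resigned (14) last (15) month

5

The marked gap is inside the relative clause, the direct object of "ignored".
Its filler is the head noun "architect" (via "that"), at word 5.
(The other dependency links word 2 to a gap after word 12.)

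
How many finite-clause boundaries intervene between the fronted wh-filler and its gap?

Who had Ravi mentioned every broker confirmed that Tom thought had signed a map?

"who" is extracted from the subject of "signed".
Boundaries crossed, outermost first: [Ø], [that], [Ø] — 3 in total.

3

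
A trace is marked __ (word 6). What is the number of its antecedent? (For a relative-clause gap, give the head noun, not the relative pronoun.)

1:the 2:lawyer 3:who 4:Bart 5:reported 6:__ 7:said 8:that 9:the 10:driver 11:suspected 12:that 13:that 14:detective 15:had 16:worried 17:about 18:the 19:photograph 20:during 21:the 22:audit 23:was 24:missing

2

The gap at 6 is the subject of "said", inside a relative clause.
The relative pronoun is "who" (word 3); it is bound by the head noun immediately before it.
Its filler is the head noun "lawyer", at word 2.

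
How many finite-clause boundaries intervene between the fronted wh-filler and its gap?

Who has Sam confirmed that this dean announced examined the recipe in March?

2

"who" is extracted from the subject of "examined".
Boundaries crossed, outermost first: [that], [Ø] — 2 in total.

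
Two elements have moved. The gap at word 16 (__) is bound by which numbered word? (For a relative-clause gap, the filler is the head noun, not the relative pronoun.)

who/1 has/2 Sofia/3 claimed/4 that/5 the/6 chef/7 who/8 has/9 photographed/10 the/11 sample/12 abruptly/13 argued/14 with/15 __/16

1

The marked gap is the object of the preposition "with" of "argued".
Its filler is the fronted wh-phrase "who", at word 1.
(The other dependency links word 7 to a gap after word 8.)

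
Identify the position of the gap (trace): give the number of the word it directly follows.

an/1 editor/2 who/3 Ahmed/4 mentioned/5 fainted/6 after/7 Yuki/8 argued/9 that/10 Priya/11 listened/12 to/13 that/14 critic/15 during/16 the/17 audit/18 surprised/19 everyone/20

The displaced element is "an editor" (word 2).
It is linked across 1 clause boundary (Ø).
It functions as the subject of "fainted", so the gap sits immediately after word 5 ("mentioned").
Base order: Ahmed mentioned that an editor fainted after Yuki argued that Priya listened to that critic during the audit.

5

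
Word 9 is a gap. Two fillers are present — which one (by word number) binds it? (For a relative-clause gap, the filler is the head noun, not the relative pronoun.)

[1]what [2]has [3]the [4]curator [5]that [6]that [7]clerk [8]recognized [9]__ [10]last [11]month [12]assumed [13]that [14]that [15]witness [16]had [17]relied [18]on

The marked gap is inside the relative clause, the direct object of "recognized".
Its filler is the head noun "curator" (via "that"), at word 4.
(The other dependency links word 1 to a gap after word 18.)

4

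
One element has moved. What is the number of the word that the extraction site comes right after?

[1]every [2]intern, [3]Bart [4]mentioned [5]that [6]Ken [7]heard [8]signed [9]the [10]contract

7

The displaced element is "every intern" (word 2).
It is linked across 2 clause boundaries (that → Ø).
It functions as the subject of "signed", so the gap sits immediately after word 7 ("heard").
Base order: Bart mentioned that Ken heard that every intern signed the contract.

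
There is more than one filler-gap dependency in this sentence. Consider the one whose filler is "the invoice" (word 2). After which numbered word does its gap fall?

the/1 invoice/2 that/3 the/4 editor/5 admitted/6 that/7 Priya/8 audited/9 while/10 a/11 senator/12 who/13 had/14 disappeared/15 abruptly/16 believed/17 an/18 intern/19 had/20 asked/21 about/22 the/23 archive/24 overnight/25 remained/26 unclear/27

9

The displaced element is "the invoice" (word 2).
It is linked across 1 clause boundary (that).
It functions as the direct object of "audited", so the gap sits immediately after word 9 ("audited").
Base order: The editor admitted that Priya audited the invoice while a senator who had disappeared abruptly believed an intern had asked about the archive overnight.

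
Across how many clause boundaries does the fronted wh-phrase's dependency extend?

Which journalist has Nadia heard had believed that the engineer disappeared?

1

"which journalist" is extracted from the subject of "believed".
Boundaries crossed, outermost first: [Ø] — 1 in total.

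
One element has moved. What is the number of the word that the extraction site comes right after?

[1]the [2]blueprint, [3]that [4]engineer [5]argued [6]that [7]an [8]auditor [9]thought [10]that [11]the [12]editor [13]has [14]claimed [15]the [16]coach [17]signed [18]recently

17

The displaced element is "the blueprint" (word 2).
It is linked across 3 clause boundaries (that → that → Ø).
It functions as the direct object of "signed", so the gap sits immediately after word 17 ("signed").
Base order: That engineer argued that an auditor thought that the editor has claimed the coach signed the blueprint recently.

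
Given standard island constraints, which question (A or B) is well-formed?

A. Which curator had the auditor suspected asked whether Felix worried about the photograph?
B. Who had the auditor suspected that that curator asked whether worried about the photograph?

A

In B, the wh-phrase is extracted from inside a wh-island (introduced by "whether"), which blocks movement.
In A, the extraction path crosses only that-complement boundaries, which are transparent.
So A is grammatical.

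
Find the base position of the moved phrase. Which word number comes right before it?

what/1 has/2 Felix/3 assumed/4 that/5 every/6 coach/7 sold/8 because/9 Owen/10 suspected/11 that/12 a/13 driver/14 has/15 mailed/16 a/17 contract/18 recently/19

8

The displaced element is "what" (word 1).
It is linked across 1 clause boundary (that).
It functions as the direct object of "sold", so the gap sits immediately after word 8 ("sold").
Base order: Felix has assumed that every coach sold what because Owen suspected that a driver has mailed a contract recently.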